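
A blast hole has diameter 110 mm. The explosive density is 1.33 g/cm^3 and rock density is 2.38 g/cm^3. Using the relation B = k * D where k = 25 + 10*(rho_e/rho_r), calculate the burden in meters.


3.3647 m

First, compute k:
rho_e / rho_r = 1.33 / 2.38 = 0.5588235294
k = 25 + 10 * 0.5588235294 = 30.58823529
Then, compute burden:
B = k * D / 1000 = 30.58823529 * 110 / 1000
= 3364.705882 / 1000
= 3.3647 m


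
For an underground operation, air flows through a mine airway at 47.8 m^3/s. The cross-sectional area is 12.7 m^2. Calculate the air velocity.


Velocity = flow rate / cross-sectional area
= 47.8 / 12.7
= 3.7638 m/s

3.7638 m/s


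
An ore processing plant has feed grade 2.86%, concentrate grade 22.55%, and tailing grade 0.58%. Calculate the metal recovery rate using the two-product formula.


Using the two-product formula:
R = 100 * c * (f - t) / (f * (c - t))
Numerator = 100 * 22.55 * (2.86 - 0.58)
= 100 * 22.55 * 2.28
= 5141.4
Denominator = 2.86 * (22.55 - 0.58)
= 2.86 * 21.97
= 62.8342
R = 5141.4 / 62.8342
= 81.8249%

81.8249%


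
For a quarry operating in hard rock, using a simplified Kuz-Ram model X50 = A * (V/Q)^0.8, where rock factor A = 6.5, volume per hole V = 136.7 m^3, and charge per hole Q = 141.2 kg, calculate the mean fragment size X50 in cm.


Compute V/Q:
V/Q = 136.7 / 141.2 = 0.9681303116
Raise to the power 0.8:
(V/Q)^0.8 = 0.9681303116^0.8 = 0.9744219408
Multiply by A:
X50 = 6.5 * 0.9744219408
= 6.3337 cm

6.3337 cm


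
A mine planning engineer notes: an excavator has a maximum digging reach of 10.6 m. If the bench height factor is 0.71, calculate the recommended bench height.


7.526 m

Bench height = reach * factor
= 10.6 * 0.71
= 7.526 m


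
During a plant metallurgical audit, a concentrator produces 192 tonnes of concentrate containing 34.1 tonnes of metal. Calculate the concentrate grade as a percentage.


17.7604%

Grade = (metal in concentrate / concentrate mass) * 100
= (34.1 / 192) * 100
= 0.1776041667 * 100
= 17.7604%


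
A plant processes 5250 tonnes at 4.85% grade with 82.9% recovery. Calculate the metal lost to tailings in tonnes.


Total metal in feed:
= 5250 * 4.85 / 100 = 254.625 tonnes
Metal recovered:
= 254.625 * 82.9 / 100 = 211.084125 tonnes
Metal lost to tailings:
= 254.625 - 211.084125
= 43.5409 tonnes

43.5409 tonnes


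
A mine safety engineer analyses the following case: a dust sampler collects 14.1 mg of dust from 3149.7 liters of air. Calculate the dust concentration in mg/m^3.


4.4766 mg/m^3

Convert liters to m^3: 1 m^3 = 1000 L
Concentration = mass / volume * 1000
= 14.1 / 3149.7 * 1000
= 0.004476616821 * 1000
= 4.4766 mg/m^3


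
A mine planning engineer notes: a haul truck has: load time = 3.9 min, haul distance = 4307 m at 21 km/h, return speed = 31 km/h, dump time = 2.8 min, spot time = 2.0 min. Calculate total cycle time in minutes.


29.3418 min

Convert haul speed to m/min: 21 * 1000/60 = 350 m/min
Haul time = 4307 / 350 = 12.30571429 min
Convert return speed to m/min: 31 * 1000/60 = 516.6666667 m/min
Return time = 4307 / 516.6666667 = 8.336129032 min
Total cycle time:
= 3.9 + 12.30571429 + 2.8 + 8.336129032 + 2.0
= 29.3418 min


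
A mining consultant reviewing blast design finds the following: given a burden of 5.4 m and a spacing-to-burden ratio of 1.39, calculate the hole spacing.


Spacing = burden * ratio
= 5.4 * 1.39
= 7.506 m

7.506 m


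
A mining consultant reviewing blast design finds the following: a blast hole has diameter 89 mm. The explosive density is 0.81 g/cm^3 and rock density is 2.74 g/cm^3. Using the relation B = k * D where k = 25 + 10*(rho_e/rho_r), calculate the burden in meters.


2.4881 m

First, compute k:
rho_e / rho_r = 0.81 / 2.74 = 0.295620438
k = 25 + 10 * 0.295620438 = 27.95620438
Then, compute burden:
B = k * D / 1000 = 27.95620438 * 89 / 1000
= 2488.10219 / 1000
= 2.4881 m


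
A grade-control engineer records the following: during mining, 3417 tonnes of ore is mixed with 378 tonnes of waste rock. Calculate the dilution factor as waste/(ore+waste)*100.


Total material = ore + waste
= 3417 + 378 = 3795 tonnes
Dilution = waste / total * 100
= 378 / 3795 * 100
= 0.09960474308 * 100
= 9.9605%

9.9605%


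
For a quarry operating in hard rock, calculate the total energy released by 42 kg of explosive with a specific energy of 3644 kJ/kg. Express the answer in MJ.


153.048 MJ

Energy = mass * specific_energy / 1000
= 42 * 3644 / 1000
= 153048 / 1000
= 153.048 MJ


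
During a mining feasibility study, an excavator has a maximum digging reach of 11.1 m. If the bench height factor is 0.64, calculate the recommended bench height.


7.104 m

Bench height = reach * factor
= 11.1 * 0.64
= 7.104 m


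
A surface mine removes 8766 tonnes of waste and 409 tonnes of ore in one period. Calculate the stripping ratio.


21.4328

Stripping ratio = waste tonnage / ore tonnage
= 8766 / 409
= 21.4328


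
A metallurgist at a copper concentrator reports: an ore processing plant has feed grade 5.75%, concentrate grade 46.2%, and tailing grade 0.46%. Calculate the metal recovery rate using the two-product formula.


92.9252%

Using the two-product formula:
R = 100 * c * (f - t) / (f * (c - t))
Numerator = 100 * 46.2 * (5.75 - 0.46)
= 100 * 46.2 * 5.29
= 24439.8
Denominator = 5.75 * (46.2 - 0.46)
= 5.75 * 45.74
= 263.005
R = 24439.8 / 263.005
= 92.9252%


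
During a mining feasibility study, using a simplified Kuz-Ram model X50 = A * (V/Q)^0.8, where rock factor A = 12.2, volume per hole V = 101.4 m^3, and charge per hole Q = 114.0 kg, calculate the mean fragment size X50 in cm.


11.1088 cm

Compute V/Q:
V/Q = 101.4 / 114.0 = 0.8894736842
Raise to the power 0.8:
(V/Q)^0.8 = 0.8894736842^0.8 = 0.9105556278
Multiply by A:
X50 = 12.2 * 0.9105556278
= 11.1088 cm


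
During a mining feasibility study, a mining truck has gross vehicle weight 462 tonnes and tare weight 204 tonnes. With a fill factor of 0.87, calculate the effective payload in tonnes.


Maximum payload = gross - tare
= 462 - 204 = 258 tonnes
Effective payload = max payload * fill factor
= 258 * 0.87
= 224.46 tonnes

224.46 tonnes


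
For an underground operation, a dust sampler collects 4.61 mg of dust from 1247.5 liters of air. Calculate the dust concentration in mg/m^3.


3.6954 mg/m^3

Convert liters to m^3: 1 m^3 = 1000 L
Concentration = mass / volume * 1000
= 4.61 / 1247.5 * 1000
= 0.003695390782 * 1000
= 3.6954 mg/m^3


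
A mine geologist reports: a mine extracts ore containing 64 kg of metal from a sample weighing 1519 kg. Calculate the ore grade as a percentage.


4.2133%

Ore grade = (metal mass / ore mass) * 100
= (64 / 1519) * 100
= 0.04213298223 * 100
= 4.2133%


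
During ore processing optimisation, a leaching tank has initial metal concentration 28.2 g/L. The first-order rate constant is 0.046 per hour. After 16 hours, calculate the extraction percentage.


Compute the exponent:
-k * t = -0.046 * 16 = -0.736
Remaining concentration:
C = 28.2 * exp(-0.736)
= 28.2 * 0.4790261932
= 13.50853865 g/L
Extracted = 28.2 - 13.50853865 = 14.69146135 g/L
Extraction % = 14.69146135 / 28.2 * 100
= 52.0974%

52.0974%


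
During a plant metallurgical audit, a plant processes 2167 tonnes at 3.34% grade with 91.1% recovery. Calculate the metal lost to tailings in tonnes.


6.4416 tonnes

Total metal in feed:
= 2167 * 3.34 / 100 = 72.3778 tonnes
Metal recovered:
= 72.3778 * 91.1 / 100 = 65.9361758 tonnes
Metal lost to tailings:
= 72.3778 - 65.9361758
= 6.4416 tonnes


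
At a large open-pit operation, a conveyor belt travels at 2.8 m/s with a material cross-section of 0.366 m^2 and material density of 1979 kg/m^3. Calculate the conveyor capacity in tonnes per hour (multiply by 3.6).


Volumetric flow = speed * area
= 2.8 * 0.366 = 1.0248 m^3/s
Mass flow = volumetric * density
= 1.0248 * 1979 = 2028.0792 kg/s
Convert to t/h: multiply by 3.6
Capacity = 2028.0792 * 3.6
= 7301.0851 t/h

7301.0851 t/h


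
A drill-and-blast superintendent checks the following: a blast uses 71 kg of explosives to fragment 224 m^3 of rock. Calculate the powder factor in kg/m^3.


Powder factor = explosive mass / rock volume
= 71 / 224
= 0.317 kg/m^3

0.317 kg/m^3


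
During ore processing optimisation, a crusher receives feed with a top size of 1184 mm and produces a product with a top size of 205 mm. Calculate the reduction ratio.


Reduction ratio = feed size / product size
= 1184 / 205
= 5.7756

5.7756


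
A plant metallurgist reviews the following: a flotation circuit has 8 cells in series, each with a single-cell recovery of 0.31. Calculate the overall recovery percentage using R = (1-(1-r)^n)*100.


94.862%

Complement of single-cell recovery:
1 - r = 1 - 0.31 = 0.69
Raise to power n:
(1 - r)^8 = 0.69^8 = 0.05137983744
Overall recovery:
R = (1 - 0.05137983744) * 100
= 94.862%


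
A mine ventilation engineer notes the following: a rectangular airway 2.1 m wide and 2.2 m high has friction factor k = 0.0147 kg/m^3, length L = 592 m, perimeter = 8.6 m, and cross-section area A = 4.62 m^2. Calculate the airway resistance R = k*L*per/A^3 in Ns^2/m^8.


Compute the numerator:
k * L * per = 0.0147 * 592 * 8.6
= 74.84064
Compute the denominator:
A^3 = 4.62^3 = 98.611128
Resistance:
R = 74.84064 / 98.611128
= 0.7589 Ns^2/m^8

0.7589 Ns^2/m^8


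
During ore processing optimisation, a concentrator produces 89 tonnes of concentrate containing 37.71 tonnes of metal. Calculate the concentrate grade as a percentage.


42.3708%

Grade = (metal in concentrate / concentrate mass) * 100
= (37.71 / 89) * 100
= 0.4237078652 * 100
= 42.3708%


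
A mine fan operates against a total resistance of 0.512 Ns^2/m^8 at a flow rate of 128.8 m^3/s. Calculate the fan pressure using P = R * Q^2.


Compute Q^2:
Q^2 = 128.8^2 = 16589.44
Compute pressure:
P = R * Q^2 = 0.512 * 16589.44
= 8493.7933 Pa

8493.7933 Pa


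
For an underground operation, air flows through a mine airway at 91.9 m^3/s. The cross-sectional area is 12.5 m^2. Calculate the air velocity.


Velocity = flow rate / cross-sectional area
= 91.9 / 12.5
= 7.352 m/s

7.352 m/s


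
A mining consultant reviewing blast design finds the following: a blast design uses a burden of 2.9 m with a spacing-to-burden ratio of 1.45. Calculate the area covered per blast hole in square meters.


12.1945 m^2

First, find the spacing:
Spacing = burden * ratio = 2.9 * 1.45
= 4.205 m
Then, calculate the area:
Area = burden * spacing = 2.9 * 4.205
= 12.1945 m^2


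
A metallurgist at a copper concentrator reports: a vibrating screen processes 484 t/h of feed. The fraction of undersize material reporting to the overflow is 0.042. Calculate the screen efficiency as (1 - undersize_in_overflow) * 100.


Screen efficiency = (1 - fraction of undersize in overflow) * 100
= (1 - 0.042) * 100
= 0.958 * 100
= 95.8%

95.8%


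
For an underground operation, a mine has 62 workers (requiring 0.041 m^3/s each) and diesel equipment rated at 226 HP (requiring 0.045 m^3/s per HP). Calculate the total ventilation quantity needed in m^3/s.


Airflow for workers:
Q_people = 62 * 0.041 = 2.542 m^3/s
Airflow for diesel equipment:
Q_diesel = 226 * 0.045 = 10.17 m^3/s
Total ventilation:
Q_total = 2.542 + 10.17
= 12.712 m^3/s

12.712 m^3/s


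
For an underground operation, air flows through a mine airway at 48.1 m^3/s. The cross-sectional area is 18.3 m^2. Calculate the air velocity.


Velocity = flow rate / cross-sectional area
= 48.1 / 18.3
= 2.6284 m/s

2.6284 m/s


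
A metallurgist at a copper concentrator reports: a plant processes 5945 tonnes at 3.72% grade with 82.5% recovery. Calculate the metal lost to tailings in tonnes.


Total metal in feed:
= 5945 * 3.72 / 100 = 221.154 tonnes
Metal recovered:
= 221.154 * 82.5 / 100 = 182.45205 tonnes
Metal lost to tailings:
= 221.154 - 182.45205
= 38.702 tonnes

38.702 tonnes


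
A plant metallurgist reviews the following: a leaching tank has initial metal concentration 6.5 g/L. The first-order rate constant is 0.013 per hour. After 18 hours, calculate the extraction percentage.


20.8638%

Compute the exponent:
-k * t = -0.013 * 18 = -0.234
Remaining concentration:
C = 6.5 * exp(-0.234)
= 6.5 * 0.7913618159
= 5.143851803 g/L
Extracted = 6.5 - 5.143851803 = 1.356148197 g/L
Extraction % = 1.356148197 / 6.5 * 100
= 20.8638%


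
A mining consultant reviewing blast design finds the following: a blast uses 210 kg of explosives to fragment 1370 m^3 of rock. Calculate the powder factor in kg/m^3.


0.1533 kg/m^3

Powder factor = explosive mass / rock volume
= 210 / 1370
= 0.1533 kg/m^3


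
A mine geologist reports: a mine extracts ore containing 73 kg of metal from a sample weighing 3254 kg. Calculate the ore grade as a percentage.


Ore grade = (metal mass / ore mass) * 100
= (73 / 3254) * 100
= 0.02243392747 * 100
= 2.2434%

2.2434%


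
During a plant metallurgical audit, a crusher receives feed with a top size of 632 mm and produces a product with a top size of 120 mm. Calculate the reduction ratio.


Reduction ratio = feed size / product size
= 632 / 120
= 5.2667

5.2667


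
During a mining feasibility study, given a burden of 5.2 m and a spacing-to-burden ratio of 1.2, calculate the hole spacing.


Spacing = burden * ratio
= 5.2 * 1.2
= 6.24 m

6.24 m


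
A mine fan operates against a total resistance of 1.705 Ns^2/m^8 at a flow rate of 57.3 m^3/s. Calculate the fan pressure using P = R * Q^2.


Compute Q^2:
Q^2 = 57.3^2 = 3283.29
Compute pressure:
P = R * Q^2 = 1.705 * 3283.29
= 5598.0095 Pa

5598.0095 Pa


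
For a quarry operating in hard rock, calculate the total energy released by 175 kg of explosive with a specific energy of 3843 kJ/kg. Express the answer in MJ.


672.525 MJ

Energy = mass * specific_energy / 1000
= 175 * 3843 / 1000
= 672525 / 1000
= 672.525 MJ


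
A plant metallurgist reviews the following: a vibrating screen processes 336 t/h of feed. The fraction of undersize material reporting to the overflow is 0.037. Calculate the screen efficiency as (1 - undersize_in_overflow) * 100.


Screen efficiency = (1 - fraction of undersize in overflow) * 100
= (1 - 0.037) * 100
= 0.963 * 100
= 96.3%

96.3%


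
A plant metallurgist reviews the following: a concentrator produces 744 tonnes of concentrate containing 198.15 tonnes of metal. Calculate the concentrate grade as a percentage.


Grade = (metal in concentrate / concentrate mass) * 100
= (198.15 / 744) * 100
= 0.2663306452 * 100
= 26.6331%

26.6331%


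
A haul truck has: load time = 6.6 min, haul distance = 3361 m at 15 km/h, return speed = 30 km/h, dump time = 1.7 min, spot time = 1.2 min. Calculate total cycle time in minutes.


29.666 min

Convert haul speed to m/min: 15 * 1000/60 = 250 m/min
Haul time = 3361 / 250 = 13.444 min
Convert return speed to m/min: 30 * 1000/60 = 500 m/min
Return time = 3361 / 500 = 6.722 min
Total cycle time:
= 6.6 + 13.444 + 1.7 + 6.722 + 1.2
= 29.666 min


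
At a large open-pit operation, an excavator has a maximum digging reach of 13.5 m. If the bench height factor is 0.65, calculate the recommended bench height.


8.775 m

Bench height = reach * factor
= 13.5 * 0.65
= 8.775 m


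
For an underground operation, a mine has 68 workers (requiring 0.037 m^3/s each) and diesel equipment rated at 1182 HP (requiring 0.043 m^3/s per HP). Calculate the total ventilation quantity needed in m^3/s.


Airflow for workers:
Q_people = 68 * 0.037 = 2.516 m^3/s
Airflow for diesel equipment:
Q_diesel = 1182 * 0.043 = 50.826 m^3/s
Total ventilation:
Q_total = 2.516 + 50.826
= 53.342 m^3/s

53.342 m^3/s


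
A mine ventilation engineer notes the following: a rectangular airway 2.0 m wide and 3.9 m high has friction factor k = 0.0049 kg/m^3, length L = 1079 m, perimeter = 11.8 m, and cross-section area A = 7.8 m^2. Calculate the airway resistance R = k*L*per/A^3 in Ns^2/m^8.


0.1315 Ns^2/m^8

Compute the numerator:
k * L * per = 0.0049 * 1079 * 11.8
= 62.38778
Compute the denominator:
A^3 = 7.8^3 = 474.552
Resistance:
R = 62.38778 / 474.552
= 0.1315 Ns^2/m^8


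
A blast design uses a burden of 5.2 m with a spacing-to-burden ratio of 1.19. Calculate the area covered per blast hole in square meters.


First, find the spacing:
Spacing = burden * ratio = 5.2 * 1.19
= 6.188 m
Then, calculate the area:
Area = burden * spacing = 5.2 * 6.188
= 32.1776 m^2

32.1776 m^2


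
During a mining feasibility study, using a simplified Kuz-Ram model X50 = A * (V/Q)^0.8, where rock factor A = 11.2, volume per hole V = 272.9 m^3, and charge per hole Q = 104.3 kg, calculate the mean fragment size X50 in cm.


24.1765 cm

Compute V/Q:
V/Q = 272.9 / 104.3 = 2.616490892
Raise to the power 0.8:
(V/Q)^0.8 = 2.616490892^0.8 = 2.15861595
Multiply by A:
X50 = 11.2 * 2.15861595
= 24.1765 cm


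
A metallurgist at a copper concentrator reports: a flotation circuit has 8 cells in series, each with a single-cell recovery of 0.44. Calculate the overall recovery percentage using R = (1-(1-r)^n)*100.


99.0328%

Complement of single-cell recovery:
1 - r = 1 - 0.44 = 0.56
Raise to power n:
(1 - r)^8 = 0.56^8 = 0.009671731157
Overall recovery:
R = (1 - 0.009671731157) * 100
= 99.0328%


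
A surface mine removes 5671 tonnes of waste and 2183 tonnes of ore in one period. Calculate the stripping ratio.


2.5978

Stripping ratio = waste tonnage / ore tonnage
= 5671 / 2183
= 2.5978


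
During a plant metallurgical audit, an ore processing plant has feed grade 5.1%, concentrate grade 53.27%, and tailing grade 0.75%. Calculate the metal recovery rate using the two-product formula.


86.5121%

Using the two-product formula:
R = 100 * c * (f - t) / (f * (c - t))
Numerator = 100 * 53.27 * (5.1 - 0.75)
= 100 * 53.27 * 4.35
= 23172.45
Denominator = 5.1 * (53.27 - 0.75)
= 5.1 * 52.52
= 267.852
R = 23172.45 / 267.852
= 86.5121%


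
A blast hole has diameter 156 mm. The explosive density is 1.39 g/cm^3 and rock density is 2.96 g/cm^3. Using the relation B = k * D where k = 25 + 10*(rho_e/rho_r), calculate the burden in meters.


4.6326 m

First, compute k:
rho_e / rho_r = 1.39 / 2.96 = 0.4695945946
k = 25 + 10 * 0.4695945946 = 29.69594595
Then, compute burden:
B = k * D / 1000 = 29.69594595 * 156 / 1000
= 4632.567568 / 1000
= 4.6326 m


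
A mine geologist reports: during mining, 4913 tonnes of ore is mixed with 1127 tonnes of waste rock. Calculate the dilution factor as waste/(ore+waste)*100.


Total material = ore + waste
= 4913 + 1127 = 6040 tonnes
Dilution = waste / total * 100
= 1127 / 6040 * 100
= 0.186589404 * 100
= 18.6589%

18.6589%


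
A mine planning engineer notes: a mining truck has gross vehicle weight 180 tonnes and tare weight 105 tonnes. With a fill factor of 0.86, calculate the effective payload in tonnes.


64.5 tonnes

Maximum payload = gross - tare
= 180 - 105 = 75 tonnes
Effective payload = max payload * fill factor
= 75 * 0.86
= 64.5 tonnes


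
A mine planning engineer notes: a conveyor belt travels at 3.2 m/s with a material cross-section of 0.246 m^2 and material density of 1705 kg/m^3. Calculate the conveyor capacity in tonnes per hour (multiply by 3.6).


4831.8336 t/h

Volumetric flow = speed * area
= 3.2 * 0.246 = 0.7872 m^3/s
Mass flow = volumetric * density
= 0.7872 * 1705 = 1342.176 kg/s
Convert to t/h: multiply by 3.6
Capacity = 1342.176 * 3.6
= 4831.8336 t/h


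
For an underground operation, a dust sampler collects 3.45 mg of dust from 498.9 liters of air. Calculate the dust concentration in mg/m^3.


Convert liters to m^3: 1 m^3 = 1000 L
Concentration = mass / volume * 1000
= 3.45 / 498.9 * 1000
= 0.00691521347 * 1000
= 6.9152 mg/m^3

6.9152 mg/m^3


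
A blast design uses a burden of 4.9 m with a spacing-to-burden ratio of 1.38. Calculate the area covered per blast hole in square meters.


First, find the spacing:
Spacing = burden * ratio = 4.9 * 1.38
= 6.762 m
Then, calculate the area:
Area = burden * spacing = 4.9 * 6.762
= 33.1338 m^2

33.1338 m^2


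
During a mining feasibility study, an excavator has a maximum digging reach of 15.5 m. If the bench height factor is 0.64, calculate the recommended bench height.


9.92 m

Bench height = reach * factor
= 15.5 * 0.64
= 9.92 m


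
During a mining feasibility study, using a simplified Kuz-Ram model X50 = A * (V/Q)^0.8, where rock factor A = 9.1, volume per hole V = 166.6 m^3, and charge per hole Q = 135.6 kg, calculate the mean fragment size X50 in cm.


10.7294 cm

Compute V/Q:
V/Q = 166.6 / 135.6 = 1.228613569
Raise to the power 0.8:
(V/Q)^0.8 = 1.228613569^0.8 = 1.179050064
Multiply by A:
X50 = 9.1 * 1.179050064
= 10.7294 cm


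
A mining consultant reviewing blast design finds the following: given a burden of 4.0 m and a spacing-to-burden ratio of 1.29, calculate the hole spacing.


Spacing = burden * ratio
= 4.0 * 1.29
= 5.16 m

5.16 m


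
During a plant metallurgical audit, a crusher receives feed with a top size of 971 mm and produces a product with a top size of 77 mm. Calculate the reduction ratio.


12.6104

Reduction ratio = feed size / product size
= 971 / 77
= 12.6104


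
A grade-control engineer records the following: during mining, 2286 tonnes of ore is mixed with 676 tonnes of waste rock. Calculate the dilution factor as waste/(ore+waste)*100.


Total material = ore + waste
= 2286 + 676 = 2962 tonnes
Dilution = waste / total * 100
= 676 / 2962 * 100
= 0.2282241729 * 100
= 22.8224%

22.8224%


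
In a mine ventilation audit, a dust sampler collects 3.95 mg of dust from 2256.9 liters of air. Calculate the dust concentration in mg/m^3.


1.7502 mg/m^3

Convert liters to m^3: 1 m^3 = 1000 L
Concentration = mass / volume * 1000
= 3.95 / 2256.9 * 1000
= 0.001750188311 * 1000
= 1.7502 mg/m^3


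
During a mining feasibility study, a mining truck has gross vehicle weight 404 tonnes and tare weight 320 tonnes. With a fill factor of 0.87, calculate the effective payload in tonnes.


Maximum payload = gross - tare
= 404 - 320 = 84 tonnes
Effective payload = max payload * fill factor
= 84 * 0.87
= 73.08 tonnes

73.08 tonnes


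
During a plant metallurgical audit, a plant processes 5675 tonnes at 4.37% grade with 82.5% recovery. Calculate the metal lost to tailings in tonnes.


Total metal in feed:
= 5675 * 4.37 / 100 = 247.9975 tonnes
Metal recovered:
= 247.9975 * 82.5 / 100 = 204.5979375 tonnes
Metal lost to tailings:
= 247.9975 - 204.5979375
= 43.3996 tonnes

43.3996 tonnes


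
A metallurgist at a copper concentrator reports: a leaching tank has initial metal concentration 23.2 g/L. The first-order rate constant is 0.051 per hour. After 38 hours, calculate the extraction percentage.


Compute the exponent:
-k * t = -0.051 * 38 = -1.938
Remaining concentration:
C = 23.2 * exp(-1.938)
= 23.2 * 0.1439916453
= 3.34060617 g/L
Extracted = 23.2 - 3.34060617 = 19.85939383 g/L
Extraction % = 19.85939383 / 23.2 * 100
= 85.6008%

85.6008%


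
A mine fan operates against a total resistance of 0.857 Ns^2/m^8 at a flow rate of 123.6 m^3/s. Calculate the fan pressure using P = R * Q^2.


Compute Q^2:
Q^2 = 123.6^2 = 15276.96
Compute pressure:
P = R * Q^2 = 0.857 * 15276.96
= 13092.3547 Pa

13092.3547 Pa


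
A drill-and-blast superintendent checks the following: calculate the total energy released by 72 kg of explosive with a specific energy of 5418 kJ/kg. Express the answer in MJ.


390.096 MJ

Energy = mass * specific_energy / 1000
= 72 * 5418 / 1000
= 390096 / 1000
= 390.096 MJ


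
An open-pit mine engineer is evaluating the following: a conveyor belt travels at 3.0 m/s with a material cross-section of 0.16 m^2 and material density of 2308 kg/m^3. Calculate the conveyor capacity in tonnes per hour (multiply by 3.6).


3988.224 t/h

Volumetric flow = speed * area
= 3.0 * 0.16 = 0.48 m^3/s
Mass flow = volumetric * density
= 0.48 * 2308 = 1107.84 kg/s
Convert to t/h: multiply by 3.6
Capacity = 1107.84 * 3.6
= 3988.224 t/h


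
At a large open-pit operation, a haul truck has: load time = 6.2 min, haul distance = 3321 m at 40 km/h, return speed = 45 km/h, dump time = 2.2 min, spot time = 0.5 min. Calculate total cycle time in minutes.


18.3095 min

Convert haul speed to m/min: 40 * 1000/60 = 666.6666667 m/min
Haul time = 3321 / 666.6666667 = 4.9815 min
Convert return speed to m/min: 45 * 1000/60 = 750 m/min
Return time = 3321 / 750 = 4.428 min
Total cycle time:
= 6.2 + 4.9815 + 2.2 + 4.428 + 0.5
= 18.3095 min


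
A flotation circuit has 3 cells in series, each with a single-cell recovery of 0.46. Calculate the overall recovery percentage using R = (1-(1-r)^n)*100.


Complement of single-cell recovery:
1 - r = 1 - 0.46 = 0.54
Raise to power n:
(1 - r)^3 = 0.54^3 = 0.157464
Overall recovery:
R = (1 - 0.157464) * 100
= 84.2536%

84.2536%


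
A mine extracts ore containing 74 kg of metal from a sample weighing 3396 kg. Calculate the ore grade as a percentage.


Ore grade = (metal mass / ore mass) * 100
= (74 / 3396) * 100
= 0.02179034158 * 100
= 2.179%

2.179%


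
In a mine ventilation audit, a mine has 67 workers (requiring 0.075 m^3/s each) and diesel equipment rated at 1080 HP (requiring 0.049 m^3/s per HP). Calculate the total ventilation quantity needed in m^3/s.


57.945 m^3/s

Airflow for workers:
Q_people = 67 * 0.075 = 5.025 m^3/s
Airflow for diesel equipment:
Q_diesel = 1080 * 0.049 = 52.92 m^3/s
Total ventilation:
Q_total = 5.025 + 52.92
= 57.945 m^3/s


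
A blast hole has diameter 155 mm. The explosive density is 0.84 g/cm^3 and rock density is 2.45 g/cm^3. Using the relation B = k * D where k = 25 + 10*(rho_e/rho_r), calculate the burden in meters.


First, compute k:
rho_e / rho_r = 0.84 / 2.45 = 0.3428571429
k = 25 + 10 * 0.3428571429 = 28.42857143
Then, compute burden:
B = k * D / 1000 = 28.42857143 * 155 / 1000
= 4406.428571 / 1000
= 4.4064 m

4.4064 m


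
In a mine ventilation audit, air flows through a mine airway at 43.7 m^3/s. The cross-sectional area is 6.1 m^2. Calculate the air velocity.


7.1639 m/s

Velocity = flow rate / cross-sectional area
= 43.7 / 6.1
= 7.1639 m/s


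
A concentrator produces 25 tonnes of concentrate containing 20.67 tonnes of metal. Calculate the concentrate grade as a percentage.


82.68%

Grade = (metal in concentrate / concentrate mass) * 100
= (20.67 / 25) * 100
= 0.8268 * 100
= 82.68%


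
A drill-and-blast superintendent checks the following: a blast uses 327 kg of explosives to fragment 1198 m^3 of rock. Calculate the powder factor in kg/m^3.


0.273 kg/m^3

Powder factor = explosive mass / rock volume
= 327 / 1198
= 0.273 kg/m^3


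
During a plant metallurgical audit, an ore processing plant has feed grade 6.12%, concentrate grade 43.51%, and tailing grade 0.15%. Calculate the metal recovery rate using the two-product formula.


97.8865%

Using the two-product formula:
R = 100 * c * (f - t) / (f * (c - t))
Numerator = 100 * 43.51 * (6.12 - 0.15)
= 100 * 43.51 * 5.97
= 25975.47
Denominator = 6.12 * (43.51 - 0.15)
= 6.12 * 43.36
= 265.3632
R = 25975.47 / 265.3632
= 97.8865%


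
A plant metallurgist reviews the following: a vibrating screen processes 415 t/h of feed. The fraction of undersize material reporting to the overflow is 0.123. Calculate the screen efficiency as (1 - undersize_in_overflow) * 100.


87.7%

Screen efficiency = (1 - fraction of undersize in overflow) * 100
= (1 - 0.123) * 100
= 0.877 * 100
= 87.7%


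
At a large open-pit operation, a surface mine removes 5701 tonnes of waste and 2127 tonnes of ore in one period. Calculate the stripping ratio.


2.6803

Stripping ratio = waste tonnage / ore tonnage
= 5701 / 2127
= 2.6803


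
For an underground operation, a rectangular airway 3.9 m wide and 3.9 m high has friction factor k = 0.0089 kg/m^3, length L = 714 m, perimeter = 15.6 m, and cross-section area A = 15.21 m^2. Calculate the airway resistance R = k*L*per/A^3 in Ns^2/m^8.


0.0282 Ns^2/m^8

Compute the numerator:
k * L * per = 0.0089 * 714 * 15.6
= 99.13176
Compute the denominator:
A^3 = 15.21^3 = 3518.743761
Resistance:
R = 99.13176 / 3518.743761
= 0.0282 Ns^2/m^8


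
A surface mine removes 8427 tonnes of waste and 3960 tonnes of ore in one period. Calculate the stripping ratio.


2.128

Stripping ratio = waste tonnage / ore tonnage
= 8427 / 3960
= 2.128


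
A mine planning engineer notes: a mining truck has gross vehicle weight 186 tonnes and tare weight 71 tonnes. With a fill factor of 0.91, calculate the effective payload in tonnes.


Maximum payload = gross - tare
= 186 - 71 = 115 tonnes
Effective payload = max payload * fill factor
= 115 * 0.91
= 104.65 tonnes

104.65 tonnes


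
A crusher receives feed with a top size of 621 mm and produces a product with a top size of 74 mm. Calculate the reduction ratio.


8.3919

Reduction ratio = feed size / product size
= 621 / 74
= 8.3919


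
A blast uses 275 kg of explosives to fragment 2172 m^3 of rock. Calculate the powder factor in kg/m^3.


Powder factor = explosive mass / rock volume
= 275 / 2172
= 0.1266 kg/m^3

0.1266 kg/m^3


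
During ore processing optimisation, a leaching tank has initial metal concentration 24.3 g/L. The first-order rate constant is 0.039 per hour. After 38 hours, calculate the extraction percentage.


77.2817%

Compute the exponent:
-k * t = -0.039 * 38 = -1.482
Remaining concentration:
C = 24.3 * exp(-1.482)
= 24.3 * 0.227182868
= 5.520543692 g/L
Extracted = 24.3 - 5.520543692 = 18.77945631 g/L
Extraction % = 18.77945631 / 24.3 * 100
= 77.2817%


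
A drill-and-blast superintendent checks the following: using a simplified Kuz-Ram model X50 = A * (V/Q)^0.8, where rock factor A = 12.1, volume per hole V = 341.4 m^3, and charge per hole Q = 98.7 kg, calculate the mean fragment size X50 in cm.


Compute V/Q:
V/Q = 341.4 / 98.7 = 3.458966565
Raise to the power 0.8:
(V/Q)^0.8 = 3.458966565^0.8 = 2.698715425
Multiply by A:
X50 = 12.1 * 2.698715425
= 32.6545 cm

32.6545 cm


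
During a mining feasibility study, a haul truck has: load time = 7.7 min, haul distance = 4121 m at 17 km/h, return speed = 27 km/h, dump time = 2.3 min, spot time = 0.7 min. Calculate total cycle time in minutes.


34.4025 min

Convert haul speed to m/min: 17 * 1000/60 = 283.3333333 m/min
Haul time = 4121 / 283.3333333 = 14.54470588 min
Convert return speed to m/min: 27 * 1000/60 = 450 m/min
Return time = 4121 / 450 = 9.157777778 min
Total cycle time:
= 7.7 + 14.54470588 + 2.3 + 9.157777778 + 0.7
= 34.4025 min


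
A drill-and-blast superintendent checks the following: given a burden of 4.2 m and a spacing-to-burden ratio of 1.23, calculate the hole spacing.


Spacing = burden * ratio
= 4.2 * 1.23
= 5.166 m

5.166 m


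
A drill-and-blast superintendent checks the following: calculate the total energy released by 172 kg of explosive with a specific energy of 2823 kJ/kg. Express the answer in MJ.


485.556 MJ

Energy = mass * specific_energy / 1000
= 172 * 2823 / 1000
= 485556 / 1000
= 485.556 MJ


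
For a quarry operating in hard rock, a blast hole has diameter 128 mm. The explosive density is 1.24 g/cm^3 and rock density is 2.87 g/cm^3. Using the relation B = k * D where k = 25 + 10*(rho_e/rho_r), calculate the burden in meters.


First, compute k:
rho_e / rho_r = 1.24 / 2.87 = 0.4320557491
k = 25 + 10 * 0.4320557491 = 29.32055749
Then, compute burden:
B = k * D / 1000 = 29.32055749 * 128 / 1000
= 3753.031359 / 1000
= 3.753 m

3.753 m


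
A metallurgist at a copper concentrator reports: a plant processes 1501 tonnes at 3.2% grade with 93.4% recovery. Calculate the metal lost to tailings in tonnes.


Total metal in feed:
= 1501 * 3.2 / 100 = 48.032 tonnes
Metal recovered:
= 48.032 * 93.4 / 100 = 44.861888 tonnes
Metal lost to tailings:
= 48.032 - 44.861888
= 3.1701 tonnes

3.1701 tonnes


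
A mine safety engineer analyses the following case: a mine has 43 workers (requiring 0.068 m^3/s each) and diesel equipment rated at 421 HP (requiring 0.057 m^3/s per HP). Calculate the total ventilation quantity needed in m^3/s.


Airflow for workers:
Q_people = 43 * 0.068 = 2.924 m^3/s
Airflow for diesel equipment:
Q_diesel = 421 * 0.057 = 23.997 m^3/s
Total ventilation:
Q_total = 2.924 + 23.997
= 26.921 m^3/s

26.921 m^3/s


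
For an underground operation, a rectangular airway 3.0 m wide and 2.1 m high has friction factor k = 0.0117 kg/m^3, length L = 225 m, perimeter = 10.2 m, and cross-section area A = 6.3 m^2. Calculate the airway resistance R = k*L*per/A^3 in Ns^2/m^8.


Compute the numerator:
k * L * per = 0.0117 * 225 * 10.2
= 26.8515
Compute the denominator:
A^3 = 6.3^3 = 250.047
Resistance:
R = 26.8515 / 250.047
= 0.1074 Ns^2/m^8

0.1074 Ns^2/m^8


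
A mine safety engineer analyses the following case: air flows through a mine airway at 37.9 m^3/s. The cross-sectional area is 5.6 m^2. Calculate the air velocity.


Velocity = flow rate / cross-sectional area
= 37.9 / 5.6
= 6.7679 m/s

6.7679 m/s


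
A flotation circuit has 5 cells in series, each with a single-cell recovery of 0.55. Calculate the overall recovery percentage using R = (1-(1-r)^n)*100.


Complement of single-cell recovery:
1 - r = 1 - 0.55 = 0.45
Raise to power n:
(1 - r)^5 = 0.45^5 = 0.0184528125
Overall recovery:
R = (1 - 0.0184528125) * 100
= 98.1547%

98.1547%


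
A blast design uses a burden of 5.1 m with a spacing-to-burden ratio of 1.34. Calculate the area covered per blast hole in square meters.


First, find the spacing:
Spacing = burden * ratio = 5.1 * 1.34
= 6.834 m
Then, calculate the area:
Area = burden * spacing = 5.1 * 6.834
= 34.8534 m^2

34.8534 m^2


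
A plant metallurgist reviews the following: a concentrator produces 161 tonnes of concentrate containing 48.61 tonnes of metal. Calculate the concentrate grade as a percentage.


Grade = (metal in concentrate / concentrate mass) * 100
= (48.61 / 161) * 100
= 0.3019254658 * 100
= 30.1925%

30.1925%


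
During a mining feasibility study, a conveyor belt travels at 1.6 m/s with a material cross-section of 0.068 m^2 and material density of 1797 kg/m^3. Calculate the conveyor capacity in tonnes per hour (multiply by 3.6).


Volumetric flow = speed * area
= 1.6 * 0.068 = 0.1088 m^3/s
Mass flow = volumetric * density
= 0.1088 * 1797 = 195.5136 kg/s
Convert to t/h: multiply by 3.6
Capacity = 195.5136 * 3.6
= 703.849 t/h

703.849 t/h


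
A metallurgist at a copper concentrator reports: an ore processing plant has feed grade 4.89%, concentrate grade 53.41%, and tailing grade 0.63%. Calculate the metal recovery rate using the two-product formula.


88.1564%

Using the two-product formula:
R = 100 * c * (f - t) / (f * (c - t))
Numerator = 100 * 53.41 * (4.89 - 0.63)
= 100 * 53.41 * 4.26
= 22752.66
Denominator = 4.89 * (53.41 - 0.63)
= 4.89 * 52.78
= 258.0942
R = 22752.66 / 258.0942
= 88.1564%


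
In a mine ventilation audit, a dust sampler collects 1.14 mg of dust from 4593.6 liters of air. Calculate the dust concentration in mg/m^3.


0.2482 mg/m^3

Convert liters to m^3: 1 m^3 = 1000 L
Concentration = mass / volume * 1000
= 1.14 / 4593.6 * 1000
= 0.0002481713689 * 1000
= 0.2482 mg/m^3


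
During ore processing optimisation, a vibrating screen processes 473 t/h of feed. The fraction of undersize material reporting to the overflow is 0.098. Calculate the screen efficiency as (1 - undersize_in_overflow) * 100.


Screen efficiency = (1 - fraction of undersize in overflow) * 100
= (1 - 0.098) * 100
= 0.902 * 100
= 90.2%

90.2%


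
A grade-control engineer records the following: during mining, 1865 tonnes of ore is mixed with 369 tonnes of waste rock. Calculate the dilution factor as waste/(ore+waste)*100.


16.5175%

Total material = ore + waste
= 1865 + 369 = 2234 tonnes
Dilution = waste / total * 100
= 369 / 2234 * 100
= 0.1651745748 * 100
= 16.5175%


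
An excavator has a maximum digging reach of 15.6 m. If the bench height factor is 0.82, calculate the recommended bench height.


12.792 m

Bench height = reach * factor
= 15.6 * 0.82
= 12.792 m


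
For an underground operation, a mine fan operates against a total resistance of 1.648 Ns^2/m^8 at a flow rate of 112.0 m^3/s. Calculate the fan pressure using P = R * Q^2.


20672.512 Pa

Compute Q^2:
Q^2 = 112.0^2 = 12544.0
Compute pressure:
P = R * Q^2 = 1.648 * 12544.0
= 20672.512 Pa


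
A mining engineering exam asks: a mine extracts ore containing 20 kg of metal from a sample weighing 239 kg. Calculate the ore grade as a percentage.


8.3682%

Ore grade = (metal mass / ore mass) * 100
= (20 / 239) * 100
= 0.08368200837 * 100
= 8.3682%


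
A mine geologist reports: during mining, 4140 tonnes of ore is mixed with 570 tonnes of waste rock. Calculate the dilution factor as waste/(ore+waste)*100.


Total material = ore + waste
= 4140 + 570 = 4710 tonnes
Dilution = waste / total * 100
= 570 / 4710 * 100
= 0.1210191083 * 100
= 12.1019%

12.1019%


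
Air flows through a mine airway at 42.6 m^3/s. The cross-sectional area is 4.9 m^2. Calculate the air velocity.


8.6939 m/s

Velocity = flow rate / cross-sectional area
= 42.6 / 4.9
= 8.6939 m/s


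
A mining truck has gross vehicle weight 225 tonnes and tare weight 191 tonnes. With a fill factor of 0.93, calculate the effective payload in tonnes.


Maximum payload = gross - tare
= 225 - 191 = 34 tonnes
Effective payload = max payload * fill factor
= 34 * 0.93
= 31.62 tonnes

31.62 tonnes


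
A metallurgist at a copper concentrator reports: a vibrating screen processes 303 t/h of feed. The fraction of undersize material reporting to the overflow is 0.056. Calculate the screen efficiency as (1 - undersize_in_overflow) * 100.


Screen efficiency = (1 - fraction of undersize in overflow) * 100
= (1 - 0.056) * 100
= 0.944 * 100
= 94.4%

94.4%


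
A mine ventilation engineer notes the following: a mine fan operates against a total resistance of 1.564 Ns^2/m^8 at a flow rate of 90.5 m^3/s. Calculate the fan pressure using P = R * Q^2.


12809.551 Pa

Compute Q^2:
Q^2 = 90.5^2 = 8190.25
Compute pressure:
P = R * Q^2 = 1.564 * 8190.25
= 12809.551 Pa


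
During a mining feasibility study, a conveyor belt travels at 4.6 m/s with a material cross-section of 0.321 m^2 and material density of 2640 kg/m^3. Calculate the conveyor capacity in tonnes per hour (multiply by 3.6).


14033.6064 t/h

Volumetric flow = speed * area
= 4.6 * 0.321 = 1.4766 m^3/s
Mass flow = volumetric * density
= 1.4766 * 2640 = 3898.224 kg/s
Convert to t/h: multiply by 3.6
Capacity = 3898.224 * 3.6
= 14033.6064 t/h


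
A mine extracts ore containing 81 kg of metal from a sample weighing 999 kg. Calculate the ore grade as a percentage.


8.1081%

Ore grade = (metal mass / ore mass) * 100
= (81 / 999) * 100
= 0.08108108108 * 100
= 8.1081%


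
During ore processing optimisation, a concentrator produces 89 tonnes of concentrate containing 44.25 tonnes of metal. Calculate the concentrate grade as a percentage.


49.7191%

Grade = (metal in concentrate / concentrate mass) * 100
= (44.25 / 89) * 100
= 0.4971910112 * 100
= 49.7191%


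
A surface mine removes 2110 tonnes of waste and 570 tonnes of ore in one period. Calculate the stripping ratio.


3.7018

Stripping ratio = waste tonnage / ore tonnage
= 2110 / 570
= 3.7018


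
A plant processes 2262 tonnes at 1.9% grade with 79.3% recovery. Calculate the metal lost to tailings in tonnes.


8.8964 tonnes

Total metal in feed:
= 2262 * 1.9 / 100 = 42.978 tonnes
Metal recovered:
= 42.978 * 79.3 / 100 = 34.081554 tonnes
Metal lost to tailings:
= 42.978 - 34.081554
= 8.8964 tonnes


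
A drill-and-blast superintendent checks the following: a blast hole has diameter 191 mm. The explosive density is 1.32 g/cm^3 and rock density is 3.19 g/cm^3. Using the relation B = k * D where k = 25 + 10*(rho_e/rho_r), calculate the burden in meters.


5.5653 m

First, compute k:
rho_e / rho_r = 1.32 / 3.19 = 0.4137931034
k = 25 + 10 * 0.4137931034 = 29.13793103
Then, compute burden:
B = k * D / 1000 = 29.13793103 * 191 / 1000
= 5565.344828 / 1000
= 5.5653 m
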